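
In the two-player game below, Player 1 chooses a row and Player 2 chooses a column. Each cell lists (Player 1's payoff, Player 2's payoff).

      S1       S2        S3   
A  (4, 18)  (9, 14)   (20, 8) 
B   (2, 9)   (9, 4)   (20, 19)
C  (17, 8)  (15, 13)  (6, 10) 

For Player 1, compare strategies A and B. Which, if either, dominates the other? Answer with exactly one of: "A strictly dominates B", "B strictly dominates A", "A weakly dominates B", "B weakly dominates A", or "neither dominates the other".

A weakly dominates B

A's payoffs vs B's, by Player 2's action — S1: 4>2, S2: 9=9, S3: 20=20.
A is at least as good everywhere and strictly better somewhere (tied only at S2, S3), so A weakly but not strictly dominates B.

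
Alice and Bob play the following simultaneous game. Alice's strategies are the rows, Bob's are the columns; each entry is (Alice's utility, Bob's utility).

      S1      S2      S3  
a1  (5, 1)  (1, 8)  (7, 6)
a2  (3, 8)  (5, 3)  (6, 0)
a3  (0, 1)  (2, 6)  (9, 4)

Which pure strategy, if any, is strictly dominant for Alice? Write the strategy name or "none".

a1 fails to dominate a2 at S2 (1<5).
a2 fails to dominate a1 at S1 (3<5).
a3 fails to dominate a1 at S1 (0<5).
No single strategy dominates all the others.

none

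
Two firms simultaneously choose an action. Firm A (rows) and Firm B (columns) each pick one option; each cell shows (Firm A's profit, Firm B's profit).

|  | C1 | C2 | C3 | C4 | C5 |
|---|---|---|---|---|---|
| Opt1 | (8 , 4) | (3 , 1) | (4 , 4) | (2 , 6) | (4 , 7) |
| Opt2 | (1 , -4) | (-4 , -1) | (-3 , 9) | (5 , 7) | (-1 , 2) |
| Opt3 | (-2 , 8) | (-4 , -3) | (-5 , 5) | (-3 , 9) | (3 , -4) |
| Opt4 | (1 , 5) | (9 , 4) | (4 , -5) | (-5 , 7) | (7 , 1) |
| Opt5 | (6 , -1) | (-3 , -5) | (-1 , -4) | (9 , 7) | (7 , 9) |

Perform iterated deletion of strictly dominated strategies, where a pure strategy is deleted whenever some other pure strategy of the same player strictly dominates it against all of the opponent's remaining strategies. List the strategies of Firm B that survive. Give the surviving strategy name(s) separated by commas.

C4, C5

Firm A's strategy Opt2 is strictly dominated by Opt5 (C1: 6>1, C2: -3>-4, C3: -1>-3, C4: 9>5, C5: 7>-1) and is removed.
Row Opt3 is eliminated: Opt1 beats it against every remaining column (C1: 8>-2, C2: 3>-4, C3: 4>-5, C4: 2>-3, C5: 4>3).
Column C1 is eliminated: C4 beats it against every remaining row (Opt1: 6>4, Opt4: 7>5, Opt5: 7>-1).
Column C2 is eliminated: C4 beats it against every remaining row (Opt1: 6>1, Opt4: 7>4, Opt5: 7>-5).
Firm B's strategy C3 is strictly dominated by C4 (Opt1: 6>4, Opt4: 7>-5, Opt5: 7>-4) and is removed.
Firm A's strategy Opt1 is strictly dominated by Opt5 (C4: 9>2, C5: 7>4) and is removed.
Among the remaining strategies, none is strictly dominated by another pure strategy of the same player, so the elimination stops.
Surviving strategies — Firm A: {Opt4, Opt5}; Firm B: {C4, C5}.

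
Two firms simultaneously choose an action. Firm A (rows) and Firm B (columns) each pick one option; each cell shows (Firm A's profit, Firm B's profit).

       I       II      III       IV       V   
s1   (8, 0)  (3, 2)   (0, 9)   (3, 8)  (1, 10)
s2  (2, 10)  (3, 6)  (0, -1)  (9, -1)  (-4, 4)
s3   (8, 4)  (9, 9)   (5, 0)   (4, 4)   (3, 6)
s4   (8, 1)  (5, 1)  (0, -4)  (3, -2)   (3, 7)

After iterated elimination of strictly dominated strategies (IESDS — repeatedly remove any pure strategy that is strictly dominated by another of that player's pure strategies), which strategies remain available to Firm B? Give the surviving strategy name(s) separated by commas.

Column III is eliminated: V beats it against every remaining row (s1: 10>9, s2: 4>-1, s3: 6>0, s4: 7>-4).
For Firm B, V strictly dominates IV on the remaining rows (s1: 10>8, s2: 4>-1, s3: 6>4, s4: 7>-2); eliminate IV.
Firm A's strategy s2 is strictly dominated by s3 (I: 8>2, II: 9>3, V: 3>-4) and is removed.
Firm B's strategy I is strictly dominated by V (s1: 10>0, s3: 6>4, s4: 7>1) and is removed.
Row s1 is eliminated: s3 beats it against every remaining column (II: 9>3, V: 3>1).
Among the remaining strategies, none is strictly dominated by another pure strategy of the same player, so the elimination stops.
Surviving strategies — Firm A: {s3, s4}; Firm B: {II, V}.

II, V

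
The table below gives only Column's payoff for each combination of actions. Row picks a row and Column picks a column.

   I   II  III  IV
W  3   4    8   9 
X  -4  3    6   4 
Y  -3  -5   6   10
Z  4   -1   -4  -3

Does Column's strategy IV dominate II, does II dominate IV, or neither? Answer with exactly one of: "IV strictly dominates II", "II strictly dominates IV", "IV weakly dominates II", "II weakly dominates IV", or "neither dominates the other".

neither dominates the other

IV's payoffs vs II's, by Row's action — W: 9>4, X: 4>3, Y: 10>-5, Z: -3<-1.
IV does better at W, X, Y but worse at Z; neither strategy dominates the other.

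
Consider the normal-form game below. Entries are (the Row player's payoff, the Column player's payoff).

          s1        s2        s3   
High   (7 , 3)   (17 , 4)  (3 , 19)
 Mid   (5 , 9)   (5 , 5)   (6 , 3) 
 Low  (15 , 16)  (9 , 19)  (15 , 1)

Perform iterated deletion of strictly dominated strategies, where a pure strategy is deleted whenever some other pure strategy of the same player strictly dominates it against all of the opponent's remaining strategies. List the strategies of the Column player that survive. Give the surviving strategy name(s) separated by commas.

The Row player's strategy Mid is strictly dominated by Low (s1: 15>5, s2: 9>5, s3: 15>6) and is removed.
Column s1 is eliminated: s2 beats it against every remaining row (High: 4>3, Low: 19>16).
Among the remaining strategies, none is strictly dominated by another pure strategy of the same player, so the elimination stops.
Surviving strategies — the Row player: {High, Low}; the Column player: {s2, s3}.

s2, s3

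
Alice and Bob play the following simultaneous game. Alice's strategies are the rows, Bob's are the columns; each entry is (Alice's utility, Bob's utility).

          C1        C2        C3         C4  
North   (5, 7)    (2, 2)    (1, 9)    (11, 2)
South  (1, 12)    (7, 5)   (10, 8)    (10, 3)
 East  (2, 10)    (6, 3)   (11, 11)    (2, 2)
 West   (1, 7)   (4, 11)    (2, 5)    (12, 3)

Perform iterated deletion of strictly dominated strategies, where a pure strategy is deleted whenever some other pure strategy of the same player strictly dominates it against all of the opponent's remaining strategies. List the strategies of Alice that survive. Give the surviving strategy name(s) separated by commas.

For Bob, C1 strictly dominates C4 on the remaining rows (North: 7>2, South: 12>3, East: 10>2, West: 7>3); eliminate C4.
For Alice, East strictly dominates West on the remaining columns (C1: 2>1, C2: 6>4, C3: 11>2); eliminate West.
Column C2 is eliminated: C1 beats it against every remaining row (North: 7>2, South: 12>5, East: 10>3).
Alice's strategy South is strictly dominated by East (C1: 2>1, C3: 11>10) and is removed.
For Bob, C3 strictly dominates C1 on the remaining rows (North: 9>7, East: 11>10); eliminate C1.
Row North is eliminated: East beats it against every remaining column (C3: 11>1).
Among the remaining strategies, none is strictly dominated by another pure strategy of the same player, so the elimination stops.
Surviving strategies — Alice: {East}; Bob: {C3}.

East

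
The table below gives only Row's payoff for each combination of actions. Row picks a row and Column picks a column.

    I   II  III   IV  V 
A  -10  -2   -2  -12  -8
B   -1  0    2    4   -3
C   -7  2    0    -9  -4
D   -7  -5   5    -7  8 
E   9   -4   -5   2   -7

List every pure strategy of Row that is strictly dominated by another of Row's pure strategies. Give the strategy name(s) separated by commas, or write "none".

A

A: dominated, since B does at least as well everywhere (I: -1>-10, II: 0>-2, III: 2>-2, IV: 4>-12, V: -3>-8).
B is not dominated — it holds its own against A at I (-1>-10); C at I (-1>-7); D at I (-1>-7); E at II (0>-4).
Nothing dominates C: A at I (-7>-10); B at II (2>0); D at I (-7=-7); E at II (2>-4).
Nothing dominates D: A at I (-7>-10); B at III (5>2); C at I (-7=-7); E at III (5>-5).
E: no other strategy beats it everywhere (A at I (9>-10); B at I (9>-1); C at I (9>-7); D at I (9>-7)).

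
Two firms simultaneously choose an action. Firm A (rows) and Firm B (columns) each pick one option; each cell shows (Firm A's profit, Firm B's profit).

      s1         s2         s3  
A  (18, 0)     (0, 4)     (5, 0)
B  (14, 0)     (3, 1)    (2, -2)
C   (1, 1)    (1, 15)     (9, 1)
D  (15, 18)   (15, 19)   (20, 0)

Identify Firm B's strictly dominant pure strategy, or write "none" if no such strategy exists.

s2 vs s1: A: 4>0, B: 1>0, C: 15>1, D: 19>18.
s2 vs s3: A: 4>0, B: 1>-2, C: 15>1, D: 19>0.
s2 strictly beats every other strategy against every opponent action, so it is strictly dominant.

s2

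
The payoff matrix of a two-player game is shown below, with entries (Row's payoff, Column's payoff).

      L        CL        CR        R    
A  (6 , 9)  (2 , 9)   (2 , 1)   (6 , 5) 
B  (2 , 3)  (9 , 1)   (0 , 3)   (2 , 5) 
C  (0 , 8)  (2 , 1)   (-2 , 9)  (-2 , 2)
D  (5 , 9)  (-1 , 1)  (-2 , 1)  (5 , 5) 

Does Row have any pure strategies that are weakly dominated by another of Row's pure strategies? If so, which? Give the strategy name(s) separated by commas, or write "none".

C, D

A: no other strategy beats it everywhere (B at L (6>2); C at L (6>0); D at L (6>5)).
B: no other strategy beats it everywhere (A at CL (9>2); C at L (2>0); D at CL (9>-1)).
C: dominated, since A does at least as well everywhere (L: 6>0, CL: 2=2, CR: 2>-2, R: 6>-2).
A weakly dominates D — L: 6>5, CL: 2>-1, CR: 2>-2, R: 6>5.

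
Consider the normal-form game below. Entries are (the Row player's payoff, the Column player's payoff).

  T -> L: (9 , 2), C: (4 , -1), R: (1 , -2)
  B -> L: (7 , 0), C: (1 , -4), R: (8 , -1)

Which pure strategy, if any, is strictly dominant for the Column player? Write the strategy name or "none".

L vs C: T: 2>-1, B: 0>-4.
L vs R: T: 2>-2, B: 0>-1.
L strictly beats every other strategy against every opponent action, so it is strictly dominant.

L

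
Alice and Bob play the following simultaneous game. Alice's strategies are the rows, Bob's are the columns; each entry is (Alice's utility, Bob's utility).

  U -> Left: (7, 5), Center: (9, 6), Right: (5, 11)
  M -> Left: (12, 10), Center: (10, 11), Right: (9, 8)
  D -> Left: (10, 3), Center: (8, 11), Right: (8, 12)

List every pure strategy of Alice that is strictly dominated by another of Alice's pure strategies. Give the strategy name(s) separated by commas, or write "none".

U, D

U: dominated, since M does at least as well everywhere (Left: 12>7, Center: 10>9, Right: 9>5).
M is not dominated — it holds its own against U at Left (12>7); D at Left (12>10).
M strictly dominates D — Left: 12>10, Center: 10>8, Right: 9>8.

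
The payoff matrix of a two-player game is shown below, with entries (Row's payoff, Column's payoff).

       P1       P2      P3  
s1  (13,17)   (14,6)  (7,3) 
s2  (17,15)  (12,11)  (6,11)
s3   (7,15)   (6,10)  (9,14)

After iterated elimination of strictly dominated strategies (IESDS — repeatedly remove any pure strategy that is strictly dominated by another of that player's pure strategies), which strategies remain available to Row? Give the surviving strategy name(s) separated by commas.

For Column, P1 strictly dominates P2 on the remaining rows (s1: 17>6, s2: 15>11, s3: 15>10); eliminate P2.
Column's strategy P3 is strictly dominated by P1 (s1: 17>3, s2: 15>11, s3: 15>14) and is removed.
Row s1 is eliminated: s2 beats it against every remaining column (P1: 17>13).
Row s3 is eliminated: s2 beats it against every remaining column (P1: 17>7).
Among the remaining strategies, none is strictly dominated by another pure strategy of the same player, so the elimination stops.
Surviving strategies — Row: {s2}; Column: {P1}.

s2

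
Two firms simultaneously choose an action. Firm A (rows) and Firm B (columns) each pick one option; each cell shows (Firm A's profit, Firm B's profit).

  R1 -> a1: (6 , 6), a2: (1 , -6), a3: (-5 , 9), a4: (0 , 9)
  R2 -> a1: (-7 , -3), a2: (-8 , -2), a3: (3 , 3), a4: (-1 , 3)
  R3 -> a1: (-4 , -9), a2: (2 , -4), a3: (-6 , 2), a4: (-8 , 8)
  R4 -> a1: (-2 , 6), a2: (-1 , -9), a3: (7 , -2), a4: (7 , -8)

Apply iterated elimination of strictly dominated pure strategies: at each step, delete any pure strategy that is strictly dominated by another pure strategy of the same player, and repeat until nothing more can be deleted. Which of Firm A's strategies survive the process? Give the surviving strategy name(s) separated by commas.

R1, R4

For Firm A, R4 strictly dominates R2 on the remaining columns (a1: -2>-7, a2: -1>-8, a3: 7>3, a4: 7>-1); eliminate R2.
Firm B's strategy a2 is strictly dominated by a3 (R1: 9>-6, R3: 2>-4, R4: -2>-9) and is removed.
Row R3 is eliminated: R1 beats it against every remaining column (a1: 6>-4, a3: -5>-6, a4: 0>-8).
Among the remaining strategies, none is strictly dominated by another pure strategy of the same player, so the elimination stops.
Surviving strategies — Firm A: {R1, R4}; Firm B: {a1, a3, a4}.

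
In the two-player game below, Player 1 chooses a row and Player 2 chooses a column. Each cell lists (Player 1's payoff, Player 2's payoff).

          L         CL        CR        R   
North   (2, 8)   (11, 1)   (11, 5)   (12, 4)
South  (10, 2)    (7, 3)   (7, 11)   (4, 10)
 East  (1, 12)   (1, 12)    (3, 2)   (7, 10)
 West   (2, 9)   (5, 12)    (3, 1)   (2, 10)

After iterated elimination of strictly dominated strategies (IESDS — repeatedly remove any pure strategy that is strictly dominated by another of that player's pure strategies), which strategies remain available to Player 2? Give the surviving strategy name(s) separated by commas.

L, CR

Row East is eliminated: North beats it against every remaining column (L: 2>1, CL: 11>1, CR: 11>3, R: 12>7).
Player 1's strategy West is strictly dominated by South (L: 10>2, CL: 7>5, CR: 7>3, R: 4>2) and is removed.
Player 2's strategy CL is strictly dominated by CR (North: 5>1, South: 11>3) and is removed.
Column R is eliminated: CR beats it against every remaining row (North: 5>4, South: 11>10).
Among the remaining strategies, none is strictly dominated by another pure strategy of the same player, so the elimination stops.
Surviving strategies — Player 1: {North, South}; Player 2: {L, CR}.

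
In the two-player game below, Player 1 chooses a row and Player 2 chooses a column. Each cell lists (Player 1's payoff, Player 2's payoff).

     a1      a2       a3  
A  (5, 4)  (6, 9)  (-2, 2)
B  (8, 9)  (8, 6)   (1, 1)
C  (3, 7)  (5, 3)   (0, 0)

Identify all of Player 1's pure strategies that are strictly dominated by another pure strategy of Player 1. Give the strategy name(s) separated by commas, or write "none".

A is strictly dominated by B (a1: 8>5, a2: 8>6, a3: 1>-2).
B: no other strategy beats it everywhere (A at a1 (8>5); C at a1 (8>3)).
B strictly dominates C — a1: 8>3, a2: 8>5, a3: 1>0.

A, C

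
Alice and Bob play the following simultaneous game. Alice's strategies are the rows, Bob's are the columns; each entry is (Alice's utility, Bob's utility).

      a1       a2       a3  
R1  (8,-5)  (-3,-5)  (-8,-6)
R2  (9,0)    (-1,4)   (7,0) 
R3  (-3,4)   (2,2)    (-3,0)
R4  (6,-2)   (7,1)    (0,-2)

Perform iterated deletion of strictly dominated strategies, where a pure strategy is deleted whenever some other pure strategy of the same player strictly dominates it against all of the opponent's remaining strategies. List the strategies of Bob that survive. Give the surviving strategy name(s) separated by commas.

Row R1 is eliminated: R2 beats it against every remaining column (a1: 9>8, a2: -1>-3, a3: 7>-8).
Row R3 is eliminated: R4 beats it against every remaining column (a1: 6>-3, a2: 7>2, a3: 0>-3).
For Bob, a2 strictly dominates a1 on the remaining rows (R2: 4>0, R4: 1>-2); eliminate a1.
Column a3 is eliminated: a2 beats it against every remaining row (R2: 4>0, R4: 1>-2).
Row R2 is eliminated: R4 beats it against every remaining column (a2: 7>-1).
Among the remaining strategies, none is strictly dominated by another pure strategy of the same player, so the elimination stops.
Surviving strategies — Alice: {R4}; Bob: {a2}.

a2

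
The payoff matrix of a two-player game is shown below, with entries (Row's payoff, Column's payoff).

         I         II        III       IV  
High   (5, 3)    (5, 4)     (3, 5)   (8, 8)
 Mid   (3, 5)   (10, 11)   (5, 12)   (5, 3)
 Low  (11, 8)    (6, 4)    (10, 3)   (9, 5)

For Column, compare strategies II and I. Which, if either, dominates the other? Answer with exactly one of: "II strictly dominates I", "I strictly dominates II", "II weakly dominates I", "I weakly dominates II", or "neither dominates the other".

neither dominates the other

Compare II to I across every action of Row: High: 4>3, Mid: 11>5, Low: 4<8.
II does better at High, Mid but worse at Low; neither strategy dominates the other.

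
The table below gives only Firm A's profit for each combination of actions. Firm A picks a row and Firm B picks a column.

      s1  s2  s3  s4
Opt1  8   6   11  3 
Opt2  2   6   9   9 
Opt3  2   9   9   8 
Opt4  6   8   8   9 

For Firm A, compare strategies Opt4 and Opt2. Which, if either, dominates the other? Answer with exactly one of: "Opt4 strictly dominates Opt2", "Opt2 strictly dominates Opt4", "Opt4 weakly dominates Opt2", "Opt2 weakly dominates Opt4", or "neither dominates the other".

Compare Opt4 to Opt2 across each choice by Firm B: s1: 6>2, s2: 8>6, s3: 8<9, s4: 9=9.
Opt4 does better at s1, s2 but worse at s3; neither strategy dominates the other.

neither dominates the other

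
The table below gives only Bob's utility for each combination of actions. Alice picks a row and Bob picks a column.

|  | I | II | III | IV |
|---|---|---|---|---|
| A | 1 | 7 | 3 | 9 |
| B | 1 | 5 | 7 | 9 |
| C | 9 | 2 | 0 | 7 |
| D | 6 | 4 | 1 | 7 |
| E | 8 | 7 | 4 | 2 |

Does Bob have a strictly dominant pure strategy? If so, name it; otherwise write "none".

I fails to dominate II at A (1<7).
II fails to dominate I at C (2<9).
III fails to dominate I at C (0<9).
IV fails to dominate I at C (7<9).
No single strategy dominates all the others.

none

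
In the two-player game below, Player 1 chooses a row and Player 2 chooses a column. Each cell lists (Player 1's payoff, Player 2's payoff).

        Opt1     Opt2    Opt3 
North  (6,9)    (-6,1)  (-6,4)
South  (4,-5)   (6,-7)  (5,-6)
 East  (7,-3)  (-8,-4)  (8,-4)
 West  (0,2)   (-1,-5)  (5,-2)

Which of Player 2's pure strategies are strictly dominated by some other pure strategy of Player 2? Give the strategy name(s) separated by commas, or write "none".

Opt2, Opt3

Opt1 is not dominated — it holds its own against Opt2 at North (9>1); Opt3 at North (9>4).
Opt1 strictly dominates Opt2 — North: 9>1, South: -5>-7, East: -3>-4, West: 2>-5.
Opt1 strictly dominates Opt3 — North: 9>4, South: -5>-6, East: -3>-4, West: 2>-2.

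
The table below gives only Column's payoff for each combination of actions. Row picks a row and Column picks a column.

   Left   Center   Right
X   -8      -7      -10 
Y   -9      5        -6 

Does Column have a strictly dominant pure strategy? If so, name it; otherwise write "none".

Center

Center vs Left: X: -7>-8, Y: 5>-9.
Center vs Right: X: -7>-10, Y: 5>-6.
Center strictly beats every other strategy against every opponent action, so it is strictly dominant.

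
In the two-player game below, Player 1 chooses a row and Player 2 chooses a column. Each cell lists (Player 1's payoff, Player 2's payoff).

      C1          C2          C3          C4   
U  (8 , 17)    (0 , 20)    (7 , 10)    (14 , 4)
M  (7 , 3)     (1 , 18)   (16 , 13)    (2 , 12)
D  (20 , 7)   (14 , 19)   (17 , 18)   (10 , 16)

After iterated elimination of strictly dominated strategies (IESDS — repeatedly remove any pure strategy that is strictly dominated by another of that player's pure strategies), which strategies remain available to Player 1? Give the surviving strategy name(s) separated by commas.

Player 1's strategy M is strictly dominated by D (C1: 20>7, C2: 14>1, C3: 17>16, C4: 10>2) and is removed.
For Player 2, C2 strictly dominates C1 on the remaining rows (U: 20>17, D: 19>7); eliminate C1.
For Player 2, C2 strictly dominates C3 on the remaining rows (U: 20>10, D: 19>18); eliminate C3.
Column C4 is eliminated: C2 beats it against every remaining row (U: 20>4, D: 19>16).
Player 1's strategy U is strictly dominated by D (C2: 14>0) and is removed.
Among the remaining strategies, none is strictly dominated by another pure strategy of the same player, so the elimination stops.
Surviving strategies — Player 1: {D}; Player 2: {C2}.

D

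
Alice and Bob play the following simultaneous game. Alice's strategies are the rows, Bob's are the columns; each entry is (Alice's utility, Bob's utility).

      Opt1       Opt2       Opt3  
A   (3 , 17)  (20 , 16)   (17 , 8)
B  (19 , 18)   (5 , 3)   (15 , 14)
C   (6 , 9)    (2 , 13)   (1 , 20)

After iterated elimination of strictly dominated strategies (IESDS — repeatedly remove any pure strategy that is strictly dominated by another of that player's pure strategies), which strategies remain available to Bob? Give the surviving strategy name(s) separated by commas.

Opt1

For Alice, B strictly dominates C on the remaining columns (Opt1: 19>6, Opt2: 5>2, Opt3: 15>1); eliminate C.
Column Opt2 is eliminated: Opt1 beats it against every remaining row (A: 17>16, B: 18>3).
Bob's strategy Opt3 is strictly dominated by Opt1 (A: 17>8, B: 18>14) and is removed.
Alice's strategy A is strictly dominated by B (Opt1: 19>3) and is removed.
Among the remaining strategies, none is strictly dominated by another pure strategy of the same player, so the elimination stops.
Surviving strategies — Alice: {B}; Bob: {Opt1}.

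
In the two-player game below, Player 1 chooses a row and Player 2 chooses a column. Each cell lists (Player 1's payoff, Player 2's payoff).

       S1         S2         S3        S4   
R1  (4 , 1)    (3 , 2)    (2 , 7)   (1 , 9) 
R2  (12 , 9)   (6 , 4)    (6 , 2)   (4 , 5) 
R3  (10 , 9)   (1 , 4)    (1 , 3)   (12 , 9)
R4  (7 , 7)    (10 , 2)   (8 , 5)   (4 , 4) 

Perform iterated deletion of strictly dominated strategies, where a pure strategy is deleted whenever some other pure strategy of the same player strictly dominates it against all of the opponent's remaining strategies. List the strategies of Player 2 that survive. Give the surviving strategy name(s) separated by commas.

For Player 1, R2 strictly dominates R1 on the remaining columns (S1: 12>4, S2: 6>3, S3: 6>2, S4: 4>1); eliminate R1.
For Player 2, S1 strictly dominates S2 on the remaining rows (R2: 9>4, R3: 9>4, R4: 7>2); eliminate S2.
For Player 2, S1 strictly dominates S3 on the remaining rows (R2: 9>2, R3: 9>3, R4: 7>5); eliminate S3.
Row R4 is eliminated: R3 beats it against every remaining column (S1: 10>7, S4: 12>4).
Among the remaining strategies, none is strictly dominated by another pure strategy of the same player, so the elimination stops.
Surviving strategies — Player 1: {R2, R3}; Player 2: {S1, S4}.

S1, S4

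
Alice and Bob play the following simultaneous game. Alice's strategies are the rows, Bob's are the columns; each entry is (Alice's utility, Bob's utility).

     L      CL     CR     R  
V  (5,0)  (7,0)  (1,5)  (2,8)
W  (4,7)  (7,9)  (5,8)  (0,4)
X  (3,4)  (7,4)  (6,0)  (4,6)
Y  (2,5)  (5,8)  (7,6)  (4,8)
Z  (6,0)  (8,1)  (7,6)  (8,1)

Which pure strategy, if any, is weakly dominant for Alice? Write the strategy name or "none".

Z vs V: L: 6>5, CL: 8>7, CR: 7>1, R: 8>2.
Z vs W: L: 6>4, CL: 8>7, CR: 7>5, R: 8>0.
Z vs X: L: 6>3, CL: 8>7, CR: 7>6, R: 8>4.
Z vs Y: L: 6>2, CL: 8>5, CR: 7=7, R: 8>4.
Z is at least as good as every other strategy against every opponent action, so it is weakly dominant.

Z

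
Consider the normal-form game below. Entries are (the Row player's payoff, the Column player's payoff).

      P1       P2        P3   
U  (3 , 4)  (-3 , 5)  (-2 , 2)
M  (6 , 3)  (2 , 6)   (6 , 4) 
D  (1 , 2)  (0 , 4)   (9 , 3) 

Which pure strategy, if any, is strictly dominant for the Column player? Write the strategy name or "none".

P2

P2 vs P1: U: 5>4, M: 6>3, D: 4>2.
P2 vs P3: U: 5>2, M: 6>4, D: 4>3.
P2 strictly beats every other strategy against every opponent action, so it is strictly dominant.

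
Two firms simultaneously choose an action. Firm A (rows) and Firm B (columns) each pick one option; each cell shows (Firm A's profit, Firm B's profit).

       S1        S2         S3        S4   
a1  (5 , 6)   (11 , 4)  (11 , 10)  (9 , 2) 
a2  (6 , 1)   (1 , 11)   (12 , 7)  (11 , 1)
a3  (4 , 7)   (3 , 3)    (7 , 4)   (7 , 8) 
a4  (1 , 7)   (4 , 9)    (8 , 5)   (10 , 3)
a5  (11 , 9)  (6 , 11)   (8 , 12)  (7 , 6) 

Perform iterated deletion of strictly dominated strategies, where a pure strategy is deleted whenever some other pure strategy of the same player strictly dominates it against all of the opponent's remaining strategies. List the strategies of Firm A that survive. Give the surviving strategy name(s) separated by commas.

a1, a2

Firm A's strategy a3 is strictly dominated by a1 (S1: 5>4, S2: 11>3, S3: 11>7, S4: 9>7) and is removed.
Firm B's strategy S4 is strictly dominated by S2 (a1: 4>2, a2: 11>1, a4: 9>3, a5: 11>6) and is removed.
Row a4 is eliminated: a1 beats it against every remaining column (S1: 5>1, S2: 11>4, S3: 11>8).
Column S1 is eliminated: S3 beats it against every remaining row (a1: 10>6, a2: 7>1, a5: 12>9).
Row a5 is eliminated: a1 beats it against every remaining column (S2: 11>6, S3: 11>8).
Among the remaining strategies, none is strictly dominated by another pure strategy of the same player, so the elimination stops.
Surviving strategies — Firm A: {a1, a2}; Firm B: {S2, S3}.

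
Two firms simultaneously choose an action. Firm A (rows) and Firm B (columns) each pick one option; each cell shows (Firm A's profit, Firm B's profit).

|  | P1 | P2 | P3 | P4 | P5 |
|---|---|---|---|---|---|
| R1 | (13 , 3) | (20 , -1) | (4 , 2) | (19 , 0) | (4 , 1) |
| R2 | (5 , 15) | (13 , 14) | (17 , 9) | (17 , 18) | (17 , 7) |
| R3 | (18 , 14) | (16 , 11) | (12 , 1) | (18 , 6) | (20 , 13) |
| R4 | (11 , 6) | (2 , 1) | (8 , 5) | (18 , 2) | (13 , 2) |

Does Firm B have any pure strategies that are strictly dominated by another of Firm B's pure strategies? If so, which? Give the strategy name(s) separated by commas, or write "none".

P1 is not dominated — it holds its own against P2 at R1 (3>-1); P3 at R1 (3>2); P4 at R1 (3>0); P5 at R1 (3>1).
P2 is strictly dominated by P1 (R1: 3>-1, R2: 15>14, R3: 14>11, R4: 6>1).
P3: dominated, since P1 does at least as well everywhere (R1: 3>2, R2: 15>9, R3: 14>1, R4: 6>5).
Nothing dominates P4: P1 at R2 (18>15); P2 at R1 (0>-1); P3 at R2 (18>9); P5 at R2 (18>7).
P1 strictly dominates P5 — R1: 3>1, R2: 15>7, R3: 14>13, R4: 6>2.

P2, P3, P5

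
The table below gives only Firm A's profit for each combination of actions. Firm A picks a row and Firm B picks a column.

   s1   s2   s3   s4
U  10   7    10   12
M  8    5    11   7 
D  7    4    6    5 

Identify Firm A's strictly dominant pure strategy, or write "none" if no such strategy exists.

U fails to dominate M at s3 (10<11).
M fails to dominate U at s1 (8<10).
D fails to dominate U at s1 (7<10).
No single strategy dominates all the others.

none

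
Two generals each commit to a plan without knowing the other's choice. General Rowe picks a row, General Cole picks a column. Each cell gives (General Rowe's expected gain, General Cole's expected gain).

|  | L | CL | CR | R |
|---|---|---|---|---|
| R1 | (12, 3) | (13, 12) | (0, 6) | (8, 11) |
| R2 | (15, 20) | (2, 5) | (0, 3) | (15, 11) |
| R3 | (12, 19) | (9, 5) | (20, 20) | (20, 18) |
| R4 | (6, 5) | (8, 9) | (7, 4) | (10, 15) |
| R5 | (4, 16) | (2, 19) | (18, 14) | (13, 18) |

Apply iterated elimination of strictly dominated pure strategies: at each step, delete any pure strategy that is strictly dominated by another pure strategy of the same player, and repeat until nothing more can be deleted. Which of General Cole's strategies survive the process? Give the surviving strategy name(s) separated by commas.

L, CL, CR, R

For General Rowe, R3 strictly dominates R4 on the remaining columns (L: 12>6, CL: 9>8, CR: 20>7, R: 20>10); eliminate R4.
For General Rowe, R3 strictly dominates R5 on the remaining columns (L: 12>4, CL: 9>2, CR: 20>18, R: 20>13); eliminate R5.
Among the remaining strategies, none is strictly dominated by another pure strategy of the same player, so the elimination stops.
Surviving strategies — General Rowe: {R1, R2, R3}; General Cole: {L, CL, CR, R}.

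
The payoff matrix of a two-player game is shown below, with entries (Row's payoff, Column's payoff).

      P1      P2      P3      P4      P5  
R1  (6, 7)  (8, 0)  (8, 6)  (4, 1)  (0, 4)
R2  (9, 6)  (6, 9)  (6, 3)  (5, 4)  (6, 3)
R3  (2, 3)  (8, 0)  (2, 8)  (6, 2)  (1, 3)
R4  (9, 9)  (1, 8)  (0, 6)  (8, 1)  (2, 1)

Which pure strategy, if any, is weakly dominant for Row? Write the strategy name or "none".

none

R1 fails to dominate R2 at P1 (6<9).
R2 fails to dominate R1 at P2 (6<8).
R3 fails to dominate R1 at P1 (2<6).
R4 fails to dominate R1 at P2 (1<8).
No single strategy dominates all the others.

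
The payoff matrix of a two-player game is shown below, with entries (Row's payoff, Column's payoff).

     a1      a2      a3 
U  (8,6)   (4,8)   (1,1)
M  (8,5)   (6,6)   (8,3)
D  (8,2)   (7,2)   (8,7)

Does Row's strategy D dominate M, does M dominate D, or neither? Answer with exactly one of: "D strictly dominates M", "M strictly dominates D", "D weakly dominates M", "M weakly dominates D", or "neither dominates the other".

D weakly dominates M

Compare D to M across each opponent action: a1: 8=8, a2: 7>6, a3: 8=8.
D is at least as good everywhere and strictly better somewhere (tied only at a1, a3), so D weakly but not strictly dominates M.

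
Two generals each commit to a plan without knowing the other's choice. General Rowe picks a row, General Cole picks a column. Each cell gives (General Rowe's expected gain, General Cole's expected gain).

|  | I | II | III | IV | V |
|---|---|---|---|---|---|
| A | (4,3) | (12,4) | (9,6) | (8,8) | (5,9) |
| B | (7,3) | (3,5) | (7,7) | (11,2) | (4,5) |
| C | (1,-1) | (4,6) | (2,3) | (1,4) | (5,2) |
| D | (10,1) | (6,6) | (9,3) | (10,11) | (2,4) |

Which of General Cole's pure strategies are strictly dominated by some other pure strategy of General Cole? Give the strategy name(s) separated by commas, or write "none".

I: dominated, since II does at least as well everywhere (A: 4>3, B: 5>3, C: 6>-1, D: 6>1).
II: no other strategy beats it everywhere (I at A (4>3); III at C (6>3); IV at B (5>2); V at B (5=5)).
Nothing dominates III: I at A (6>3); II at A (6>4); IV at B (7>2); V at B (7>5).
Nothing dominates IV: I at A (8>3); II at A (8>4); III at A (8>6); V at C (4>2).
V: no other strategy beats it everywhere (I at A (9>3); II at A (9>4); III at A (9>6); IV at A (9>8)).

I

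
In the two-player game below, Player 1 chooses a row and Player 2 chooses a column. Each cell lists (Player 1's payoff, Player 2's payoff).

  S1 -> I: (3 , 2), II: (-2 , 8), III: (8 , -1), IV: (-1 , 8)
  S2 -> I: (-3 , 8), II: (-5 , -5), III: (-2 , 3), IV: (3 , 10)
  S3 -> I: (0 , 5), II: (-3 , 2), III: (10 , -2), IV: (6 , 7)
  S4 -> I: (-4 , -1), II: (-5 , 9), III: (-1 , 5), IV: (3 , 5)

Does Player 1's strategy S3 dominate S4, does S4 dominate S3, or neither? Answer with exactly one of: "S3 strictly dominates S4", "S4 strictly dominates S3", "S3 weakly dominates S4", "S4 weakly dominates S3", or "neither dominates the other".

Compare S3 to S4 across each choice by Player 2: I: 0>-4, II: -3>-5, III: 10>-1, IV: 6>3.
S3 gives a strictly higher payoff against each choice by Player 2, so S3 strictly dominates S4.

S3 strictly dominates S4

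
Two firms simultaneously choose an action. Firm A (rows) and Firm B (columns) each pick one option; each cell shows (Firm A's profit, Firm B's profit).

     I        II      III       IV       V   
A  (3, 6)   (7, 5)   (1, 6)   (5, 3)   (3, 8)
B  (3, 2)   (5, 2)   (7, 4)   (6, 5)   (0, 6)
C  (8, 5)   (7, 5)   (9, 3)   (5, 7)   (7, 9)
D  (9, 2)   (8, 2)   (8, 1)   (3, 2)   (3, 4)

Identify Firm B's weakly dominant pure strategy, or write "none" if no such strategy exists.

V

V vs I: A: 8>6, B: 6>2, C: 9>5, D: 4>2.
V vs II: A: 8>5, B: 6>2, C: 9>5, D: 4>2.
V vs III: A: 8>6, B: 6>4, C: 9>3, D: 4>1.
V vs IV: A: 8>3, B: 6>5, C: 9>7, D: 4>2.
V is at least as good as every other strategy against every opponent action, so it is weakly dominant.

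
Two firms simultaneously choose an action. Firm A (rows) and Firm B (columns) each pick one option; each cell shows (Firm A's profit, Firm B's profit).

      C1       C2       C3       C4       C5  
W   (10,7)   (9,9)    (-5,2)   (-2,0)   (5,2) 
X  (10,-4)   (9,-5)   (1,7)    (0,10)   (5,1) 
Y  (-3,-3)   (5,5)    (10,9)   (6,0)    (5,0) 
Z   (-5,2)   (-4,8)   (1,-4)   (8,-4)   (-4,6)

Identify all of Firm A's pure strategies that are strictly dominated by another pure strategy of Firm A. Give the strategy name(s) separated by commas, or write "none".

W: no other strategy beats it everywhere (X at C1 (10=10); Y at C1 (10>-3); Z at C1 (10>-5)).
X is not dominated — it holds its own against W at C1 (10=10); Y at C1 (10>-3); Z at C1 (10>-5).
Y is not dominated — it holds its own against W at C3 (10>-5); X at C3 (10>1); Z at C1 (-3>-5).
Nothing dominates Z: W at C3 (1>-5); X at C3 (1=1); Y at C4 (8>6).

none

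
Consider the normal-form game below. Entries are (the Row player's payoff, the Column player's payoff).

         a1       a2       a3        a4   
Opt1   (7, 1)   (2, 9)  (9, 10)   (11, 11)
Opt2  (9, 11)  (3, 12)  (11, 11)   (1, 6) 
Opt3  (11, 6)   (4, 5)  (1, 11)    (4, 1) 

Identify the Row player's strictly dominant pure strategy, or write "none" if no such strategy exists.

Opt1 fails to dominate Opt2 at a1 (7<9).
Opt2 fails to dominate Opt1 at a4 (1<11).
Opt3 fails to dominate Opt1 at a3 (1<9).
No single strategy dominates all the others.

none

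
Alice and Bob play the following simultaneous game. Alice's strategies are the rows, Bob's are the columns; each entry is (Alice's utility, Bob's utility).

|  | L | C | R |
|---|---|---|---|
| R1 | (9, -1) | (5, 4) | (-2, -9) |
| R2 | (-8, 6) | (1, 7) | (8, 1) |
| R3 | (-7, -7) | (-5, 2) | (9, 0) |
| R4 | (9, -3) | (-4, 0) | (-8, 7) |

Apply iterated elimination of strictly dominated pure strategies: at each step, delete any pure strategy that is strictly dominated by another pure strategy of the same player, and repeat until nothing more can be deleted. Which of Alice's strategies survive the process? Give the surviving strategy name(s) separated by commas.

Column L is eliminated: C beats it against every remaining row (R1: 4>-1, R2: 7>6, R3: 2>-7, R4: 0>-3).
For Alice, R1 strictly dominates R4 on the remaining columns (C: 5>-4, R: -2>-8); eliminate R4.
Column R is eliminated: C beats it against every remaining row (R1: 4>-9, R2: 7>1, R3: 2>0).
Row R2 is eliminated: R1 beats it against every remaining column (C: 5>1).
Row R3 is eliminated: R1 beats it against every remaining column (C: 5>-5).
Among the remaining strategies, none is strictly dominated by another pure strategy of the same player, so the elimination stops.
Surviving strategies — Alice: {R1}; Bob: {C}.

R1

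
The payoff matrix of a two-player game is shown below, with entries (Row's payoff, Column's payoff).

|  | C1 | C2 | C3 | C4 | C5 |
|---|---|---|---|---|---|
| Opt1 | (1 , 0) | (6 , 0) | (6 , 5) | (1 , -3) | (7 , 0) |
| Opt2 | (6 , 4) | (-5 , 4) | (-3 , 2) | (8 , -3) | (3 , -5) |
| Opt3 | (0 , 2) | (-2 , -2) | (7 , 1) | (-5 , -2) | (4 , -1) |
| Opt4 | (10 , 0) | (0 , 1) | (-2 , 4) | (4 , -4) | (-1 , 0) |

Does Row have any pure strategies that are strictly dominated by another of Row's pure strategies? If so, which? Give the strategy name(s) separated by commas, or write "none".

Nothing dominates Opt1: Opt2 at C2 (6>-5); Opt3 at C1 (1>0); Opt4 at C2 (6>0).
Opt2 is not dominated — it holds its own against Opt1 at C1 (6>1); Opt3 at C1 (6>0); Opt4 at C4 (8>4).
Nothing dominates Opt3: Opt1 at C3 (7>6); Opt2 at C2 (-2>-5); Opt4 at C3 (7>-2).
Nothing dominates Opt4: Opt1 at C1 (10>1); Opt2 at C1 (10>6); Opt3 at C1 (10>0).

none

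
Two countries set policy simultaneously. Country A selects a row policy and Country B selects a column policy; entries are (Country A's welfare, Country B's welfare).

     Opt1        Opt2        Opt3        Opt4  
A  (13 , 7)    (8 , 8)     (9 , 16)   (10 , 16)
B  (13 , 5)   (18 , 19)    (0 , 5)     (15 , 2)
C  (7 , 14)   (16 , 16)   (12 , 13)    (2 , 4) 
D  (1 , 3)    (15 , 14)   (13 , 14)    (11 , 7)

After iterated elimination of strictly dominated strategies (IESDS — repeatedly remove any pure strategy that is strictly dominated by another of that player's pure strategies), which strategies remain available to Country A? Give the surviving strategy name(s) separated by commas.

Column Opt1 is eliminated: Opt2 beats it against every remaining row (A: 8>7, B: 19>5, C: 16>14, D: 14>3).
Country A's strategy A is strictly dominated by D (Opt2: 15>8, Opt3: 13>9, Opt4: 11>10) and is removed.
Column Opt4 is eliminated: Opt2 beats it against every remaining row (B: 19>2, C: 16>4, D: 14>7).
Among the remaining strategies, none is strictly dominated by another pure strategy of the same player, so the elimination stops.
Surviving strategies — Country A: {B, C, D}; Country B: {Opt2, Opt3}.

B, C, D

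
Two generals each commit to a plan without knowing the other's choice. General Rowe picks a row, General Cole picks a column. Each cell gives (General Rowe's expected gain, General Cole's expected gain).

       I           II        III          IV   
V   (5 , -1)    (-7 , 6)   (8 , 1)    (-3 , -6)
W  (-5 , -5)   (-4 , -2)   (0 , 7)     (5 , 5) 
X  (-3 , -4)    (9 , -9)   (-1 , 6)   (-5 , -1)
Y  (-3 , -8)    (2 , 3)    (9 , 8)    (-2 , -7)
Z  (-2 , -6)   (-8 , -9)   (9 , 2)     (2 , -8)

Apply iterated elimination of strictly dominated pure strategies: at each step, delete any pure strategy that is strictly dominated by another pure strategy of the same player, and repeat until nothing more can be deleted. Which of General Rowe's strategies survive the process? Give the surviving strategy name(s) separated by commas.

Y, Z

For General Cole, III strictly dominates I on the remaining rows (V: 1>-1, W: 7>-5, X: 6>-4, Y: 8>-8, Z: 2>-6); eliminate I.
For General Rowe, Y strictly dominates V on the remaining columns (II: 2>-7, III: 9>8, IV: -2>-3); eliminate V.
Column II is eliminated: III beats it against every remaining row (W: 7>-2, X: 6>-9, Y: 8>3, Z: 2>-9).
For General Rowe, W strictly dominates X on the remaining columns (III: 0>-1, IV: 5>-5); eliminate X.
For General Cole, III strictly dominates IV on the remaining rows (W: 7>5, Y: 8>-7, Z: 2>-8); eliminate IV.
Row W is eliminated: Y beats it against every remaining column (III: 9>0).
Among the remaining strategies, none is strictly dominated by another pure strategy of the same player, so the elimination stops.
Surviving strategies — General Rowe: {Y, Z}; General Cole: {III}.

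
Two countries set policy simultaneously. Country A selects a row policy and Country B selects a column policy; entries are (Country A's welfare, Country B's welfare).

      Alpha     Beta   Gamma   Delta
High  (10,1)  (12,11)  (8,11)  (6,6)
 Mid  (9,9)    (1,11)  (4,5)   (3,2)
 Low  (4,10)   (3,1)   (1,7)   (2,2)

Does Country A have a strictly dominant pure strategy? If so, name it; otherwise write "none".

High

High vs Mid: Alpha: 10>9, Beta: 12>1, Gamma: 8>4, Delta: 6>3.
High vs Low: Alpha: 10>4, Beta: 12>3, Gamma: 8>1, Delta: 6>2.
High strictly beats every other strategy against every opponent action, so it is strictly dominant.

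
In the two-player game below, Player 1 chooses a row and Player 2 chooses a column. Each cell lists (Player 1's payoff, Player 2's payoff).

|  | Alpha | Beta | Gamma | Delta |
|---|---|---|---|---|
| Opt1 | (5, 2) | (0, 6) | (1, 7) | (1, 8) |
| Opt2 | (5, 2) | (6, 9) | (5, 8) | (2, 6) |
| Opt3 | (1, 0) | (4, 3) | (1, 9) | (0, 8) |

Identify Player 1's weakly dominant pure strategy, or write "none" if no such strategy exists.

Opt2 vs Opt1: Alpha: 5=5, Beta: 6>0, Gamma: 5>1, Delta: 2>1.
Opt2 vs Opt3: Alpha: 5>1, Beta: 6>4, Gamma: 5>1, Delta: 2>0.
Opt2 is at least as good as every other strategy against every opponent action, so it is weakly dominant.

Opt2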